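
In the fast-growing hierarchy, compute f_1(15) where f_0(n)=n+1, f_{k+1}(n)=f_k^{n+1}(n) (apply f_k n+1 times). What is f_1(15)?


f_1(15) = f_0^16(15)
f_0 adds 1 each time, applied 16 times.
f_1(15) = 15 + 16 = 31

31


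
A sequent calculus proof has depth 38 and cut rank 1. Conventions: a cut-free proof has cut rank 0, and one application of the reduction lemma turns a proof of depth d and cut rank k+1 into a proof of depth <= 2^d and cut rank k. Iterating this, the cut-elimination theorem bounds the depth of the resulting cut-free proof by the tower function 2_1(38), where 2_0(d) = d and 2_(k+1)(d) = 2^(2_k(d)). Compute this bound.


Each rank reduction sends depth d to at most 2^d; cut rank r needs r reductions.
2_0(38) = 38
2_1(38) = 2^38 = 274877906944
Cut-free depth bound = 274877906944

274877906944


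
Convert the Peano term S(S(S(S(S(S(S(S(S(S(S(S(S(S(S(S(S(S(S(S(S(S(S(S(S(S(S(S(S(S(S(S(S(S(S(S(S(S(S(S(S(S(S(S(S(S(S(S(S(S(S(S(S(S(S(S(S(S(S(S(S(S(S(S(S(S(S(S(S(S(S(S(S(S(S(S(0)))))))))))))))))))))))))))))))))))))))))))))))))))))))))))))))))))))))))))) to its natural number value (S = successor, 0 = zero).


Counting successors applied to 0:
76 applications of S to 0 = 76

76


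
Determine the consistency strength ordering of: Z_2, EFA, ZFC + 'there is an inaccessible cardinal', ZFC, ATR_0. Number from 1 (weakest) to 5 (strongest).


Ordering by consistency strength:
1. EFA
2. ATR_0
3. Z_2
4. ZFC
5. ZFC + 'there is an inaccessible cardinal'


Z_2=3, EFA=1, ZFC + 'there is an inaccessible cardinal'=5, ZFC=4, ATR_0=2


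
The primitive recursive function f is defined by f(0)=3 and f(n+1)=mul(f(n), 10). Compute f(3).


f(0) = 3
f(1) = mul(f(0), 10) = mul(3, 10) = 30
f(2) = mul(f(1), 10) = mul(30, 10) = 300
f(3) = mul(f(2), 10) = mul(300, 10) = 3000


3000


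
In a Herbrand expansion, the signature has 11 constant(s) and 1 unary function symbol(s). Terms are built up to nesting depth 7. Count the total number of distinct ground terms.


Herbrand terms by depth:
Depth 0: 11 constants
Depth 1: 11 new terms (running total: 22)
Depth 2: 11 new terms (running total: 33)
Depth 3: 11 new terms (running total: 44)
Depth 4: 11 new terms (running total: 55)
Depth 5: 11 new terms (running total: 66)
Depth 6: 11 new terms (running total: 77)
Depth 7: 11 new terms (running total: 88)
Total distinct ground terms = 88

88


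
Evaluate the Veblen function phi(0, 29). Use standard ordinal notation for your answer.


phi(0, 29):
phi(0, beta) = omega^beta by definition.
phi(0, 29) = omega^29

omega^29


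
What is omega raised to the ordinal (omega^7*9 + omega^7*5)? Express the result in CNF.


omega^(omega^7*9 + omega^7*5):
Both terms of the exponent have the same exponent 7, so they merge: omega^7*9 + omega^7*5 = omega^7*(9+5) = omega^7*14.
omega raised to a CNF ordinal is a single CNF term: Result = omega^(omega^7*14)

omega^(omega^7*14)


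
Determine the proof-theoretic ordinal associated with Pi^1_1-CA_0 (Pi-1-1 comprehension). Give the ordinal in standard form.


The proof-theoretic ordinal of Pi^1_1-CA_0 (Pi-1-1 comprehension) is a standard result in ordinal analysis.
This ordinal is the supremum of order types of primitive recursive well-orderings
that the theory can prove to be well-ordered.
For Pi^1_1-CA_0 (Pi-1-1 comprehension), the proof-theoretic ordinal is psi_0(Omega_omega).

psi_0(Omega_omega)


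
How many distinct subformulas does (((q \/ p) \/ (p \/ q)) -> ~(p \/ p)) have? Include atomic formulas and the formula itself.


Formula: (((q \/ p) \/ (p \/ q)) -> ~(p \/ p))
Subformulas found:
  1. q
  2. p
  3. (p \/ p)
  4. (q \/ p)
  5. (p \/ q)
  6. ~(p \/ p)
  7. ((q \/ p) \/ (p \/ q))
  8. (((q \/ p) \/ (p \/ q)) -> ~(p \/ p))
Total distinct subformulas = 8

8


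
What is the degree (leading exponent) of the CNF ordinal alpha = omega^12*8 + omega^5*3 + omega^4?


CNF: omega^12*8 + omega^5*3 + omega^4
The leading term is omega^12*8, which has exponent 12.

12


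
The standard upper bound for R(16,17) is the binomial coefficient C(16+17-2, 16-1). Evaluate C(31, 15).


R(16,17) <= C(16+17-2, 16-1) = C(31, 15)
C(31, 15) = 31! / (15! * 16!)
= 300540195

300540195


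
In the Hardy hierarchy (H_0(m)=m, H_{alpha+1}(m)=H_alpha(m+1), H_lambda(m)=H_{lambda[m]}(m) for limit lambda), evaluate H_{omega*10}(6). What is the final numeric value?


H_{omega*10}(6):
For the Hardy hierarchy, H_{omega*k}(n) = 2^k * n.
2^10 = 1024.
1024 * 6 = 6144

6144


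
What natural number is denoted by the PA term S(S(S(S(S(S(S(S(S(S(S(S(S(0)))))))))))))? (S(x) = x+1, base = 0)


Counting successors applied to 0:
13 applications of S to 0 = 13

13


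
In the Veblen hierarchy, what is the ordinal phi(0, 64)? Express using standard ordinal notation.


phi(0, 64):
phi(0, beta) = omega^beta by definition.
phi(0, 64) = omega^64

omega^64


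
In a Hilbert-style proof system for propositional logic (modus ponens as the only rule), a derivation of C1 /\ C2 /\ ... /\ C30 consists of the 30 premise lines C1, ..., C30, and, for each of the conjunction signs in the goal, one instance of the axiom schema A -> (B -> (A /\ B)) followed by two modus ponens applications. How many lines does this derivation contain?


Conjoining 30 premises:
- 30 premise lines
- the goal has 29 conjunction signs; each costs 1 axiom instance + 2 MP = 3 lines: 3 * 29 = 87
Total = 30 + 87 = 117 lines.

117


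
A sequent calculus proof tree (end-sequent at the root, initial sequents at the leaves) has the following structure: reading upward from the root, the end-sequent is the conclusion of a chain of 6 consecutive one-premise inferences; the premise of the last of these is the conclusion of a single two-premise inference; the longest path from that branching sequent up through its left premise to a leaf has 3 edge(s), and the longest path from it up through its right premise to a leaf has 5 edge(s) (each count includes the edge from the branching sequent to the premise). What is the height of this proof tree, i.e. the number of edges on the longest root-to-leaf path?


Longest path through the left premise: 3 edges (measured from the branching sequent)
Longest path through the right premise: 5 edges
Height of the subtree rooted at the branching sequent: max(3, 5) = 5
The branching sequent sits 6 edges above the root (the chain of one-premise inferences), so height = 5 + 6 = 11

11


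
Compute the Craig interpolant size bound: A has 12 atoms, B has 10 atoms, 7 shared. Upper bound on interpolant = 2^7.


Shared atoms = 7
Craig interpolant size bound = 2^7
= 128

128


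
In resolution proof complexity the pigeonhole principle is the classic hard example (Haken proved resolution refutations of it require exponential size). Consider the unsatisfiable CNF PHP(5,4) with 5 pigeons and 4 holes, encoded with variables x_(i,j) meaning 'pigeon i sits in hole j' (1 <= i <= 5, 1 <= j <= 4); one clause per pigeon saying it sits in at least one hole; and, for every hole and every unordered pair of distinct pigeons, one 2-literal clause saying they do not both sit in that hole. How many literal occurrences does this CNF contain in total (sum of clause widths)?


PHP(5,4): 5 pigeons, 4 holes, 5*4 = 20 variables.
- pigeon clauses: one per pigeon -> 5 clauses of width 4 -> 20 literals
- hole clauses: 4 holes * C(5,2) = 4 * 10 -> 40 clauses of width 2 -> 80 literals
Total literal occurrences = 20 + 80 = 100

100


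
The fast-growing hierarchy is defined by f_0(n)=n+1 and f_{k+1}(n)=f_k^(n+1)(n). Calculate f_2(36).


f_2(36) = f_1^37(36)
f_1(m) = 2m + 1.
Iterating: f_1^k(n) = 2^k*(n+1) - 1.
f_2(36) = 2^37*(36+1) - 1 = 137438953472*37 - 1 = 5085241278463

5085241278463


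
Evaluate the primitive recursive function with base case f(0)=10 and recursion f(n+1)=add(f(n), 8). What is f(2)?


f(0) = 10
f(1) = add(f(0), 8) = add(10, 8) = 18
f(2) = add(f(1), 8) = add(18, 8) = 26


26


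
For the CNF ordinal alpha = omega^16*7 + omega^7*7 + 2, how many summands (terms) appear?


CNF: omega^16*7 + omega^7*7 + 2
Count the summands separated by '+':
  term 1: omega^16*7
  term 2: omega^7*7
  term 3: 2
Total terms = 3

3


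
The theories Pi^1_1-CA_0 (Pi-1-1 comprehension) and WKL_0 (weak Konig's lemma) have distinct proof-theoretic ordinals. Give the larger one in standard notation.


Proof-theoretic ordinal of Pi^1_1-CA_0 (Pi-1-1 comprehension): psi_0(Omega_omega)
Proof-theoretic ordinal of WKL_0 (weak Konig's lemma): omega^omega
Comparing: omega^omega < psi_0(Omega_omega).
The larger ordinal is psi_0(Omega_omega) (from Pi^1_1-CA_0 (Pi-1-1 comprehension)).

psi_0(Omega_omega)


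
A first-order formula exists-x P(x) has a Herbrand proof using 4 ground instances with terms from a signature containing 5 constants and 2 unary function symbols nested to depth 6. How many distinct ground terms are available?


Herbrand terms by depth:
Depth 0: 5 constants
Depth 1: 10 new terms (running total: 15)
Depth 2: 20 new terms (running total: 35)
Depth 3: 40 new terms (running total: 75)
Depth 4: 80 new terms (running total: 155)
Depth 5: 160 new terms (running total: 315)
Depth 6: 320 new terms (running total: 635)
Total distinct ground terms = 635

635


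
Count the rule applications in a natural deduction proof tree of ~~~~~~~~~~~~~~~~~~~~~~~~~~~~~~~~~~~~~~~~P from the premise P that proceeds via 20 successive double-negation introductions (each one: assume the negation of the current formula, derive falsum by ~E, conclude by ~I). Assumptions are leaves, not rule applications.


Each double-negation introduction (from C infer ~~C) uses 2 inference nodes: one ~E (C and ~C give falsum) and one ~I (discharge ~C).
20 double negations = 20 * 2 = 40 inference nodes.

40


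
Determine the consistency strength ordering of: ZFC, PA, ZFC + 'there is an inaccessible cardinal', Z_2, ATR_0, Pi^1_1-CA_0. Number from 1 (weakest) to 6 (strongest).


Ordering by consistency strength:
1. PA
2. ATR_0
3. Pi^1_1-CA_0
4. Z_2
5. ZFC
6. ZFC + 'there is an inaccessible cardinal'


ZFC=5, PA=1, ZFC + 'there is an inaccessible cardinal'=6, Z_2=4, ATR_0=2, Pi^1_1-CA_0=3


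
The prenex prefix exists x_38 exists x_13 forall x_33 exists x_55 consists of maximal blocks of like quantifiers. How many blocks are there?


Alternations = 2.
Blocks = alternations + 1 = 3

3


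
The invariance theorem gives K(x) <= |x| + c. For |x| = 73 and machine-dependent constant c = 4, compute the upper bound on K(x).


K(x) <= |x| + c = 73 + 4 = 77

77


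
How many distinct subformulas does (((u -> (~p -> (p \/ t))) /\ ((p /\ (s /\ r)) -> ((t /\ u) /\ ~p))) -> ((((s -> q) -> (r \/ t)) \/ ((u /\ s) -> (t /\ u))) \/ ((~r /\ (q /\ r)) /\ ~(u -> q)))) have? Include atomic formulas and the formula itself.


Formula: (((u -> (~p -> (p \/ t))) /\ ((p /\ (s /\ r)) -> ((t /\ u) /\ ~p))) -> ((((s -> q) -> (r \/ t)) \/ ((u /\ s) -> (t /\ u))) \/ ((~r /\ (q /\ r)) /\ ~(u -> q))))
Subformulas found:
  1. r
  2. q
  3. u
  4. s
  5. t
  6. p
  7. ~p
  8. ~r
  9. (r \/ t)
  10. (q /\ r)
  11. (u -> q)
  12. (p \/ t)
  13. (s /\ r)
  14. (u /\ s)
  15. (s -> q)
  16. (t /\ u)
  17. ~(u -> q)
  18. (p /\ (s /\ r))
  19. (~p -> (p \/ t))
  20. ((t /\ u) /\ ~p)
  21. (~r /\ (q /\ r))
  22. ((s -> q) -> (r \/ t))
  23. ((u /\ s) -> (t /\ u))
  24. (u -> (~p -> (p \/ t)))
  25. ((~r /\ (q /\ r)) /\ ~(u -> q))
  26. ((p /\ (s /\ r)) -> ((t /\ u) /\ ~p))
  27. (((s -> q) -> (r \/ t)) \/ ((u /\ s) -> (t /\ u)))
  28. ((u -> (~p -> (p \/ t))) /\ ((p /\ (s /\ r)) -> ((t /\ u) /\ ~p)))
  29. ((((s -> q) -> (r \/ t)) \/ ((u /\ s) -> (t /\ u))) \/ ((~r /\ (q /\ r)) /\ ~(u -> q)))
  30. (((u -> (~p -> (p \/ t))) /\ ((p /\ (s /\ r)) -> ((t /\ u) /\ ~p))) -> ((((s -> q) -> (r \/ t)) \/ ((u /\ s) -> (t /\ u))) \/ ((~r /\ (q /\ r)) /\ ~(u -> q))))
Total distinct subformulas = 30

30


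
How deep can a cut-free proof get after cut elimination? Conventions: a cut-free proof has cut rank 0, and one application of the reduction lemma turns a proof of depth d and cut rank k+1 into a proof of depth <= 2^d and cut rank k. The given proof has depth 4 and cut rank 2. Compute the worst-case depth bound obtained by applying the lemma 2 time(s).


Each rank reduction sends depth d to at most 2^d; cut rank r needs r reductions.
2_0(4) = 4
2_1(4) = 2^4 = 16
2_2(4) = 2^16 = 65536
Cut-free depth bound = 65536

65536


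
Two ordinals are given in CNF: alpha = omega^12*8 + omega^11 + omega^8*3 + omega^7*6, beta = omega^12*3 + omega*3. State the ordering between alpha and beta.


Compare term by term from highest exponent:
alpha = omega^12*8 + omega^11 + omega^8*3 + omega^7*6
beta = omega^12*3 + omega*3
Term 1: alpha has omega^12*8, beta has omega^12*3
Term 2: alpha has omega^11*1, beta has omega^1*3
Term 3: alpha has omega^8*3, beta has omega^0*0
Term 4: alpha has omega^7*6, beta has omega^0*0
Result: alpha > beta

alpha > beta


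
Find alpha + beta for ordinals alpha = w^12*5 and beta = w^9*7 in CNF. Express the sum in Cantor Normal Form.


Ordinal addition w^12*5 + w^9*7:
Leading exponent of alpha (12) > leading exponent of beta (9).
Since alpha's term has higher exponent than beta's leading term,
the sum is simply alpha followed by beta.
Result = w^12*5 + w^9*7

w^12*5 + w^9*7


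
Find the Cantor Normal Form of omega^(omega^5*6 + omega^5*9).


omega^(omega^5*6 + omega^5*9):
Both terms of the exponent have the same exponent 5, so they merge: omega^5*6 + omega^5*9 = omega^5*(6+9) = omega^5*15.
omega raised to a CNF ordinal is a single CNF term: Result = omega^(omega^5*15)

omega^(omega^5*15)


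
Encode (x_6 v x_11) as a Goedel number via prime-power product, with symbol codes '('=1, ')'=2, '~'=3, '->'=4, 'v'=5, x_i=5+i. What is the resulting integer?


Formula: (x_6 v x_11)
Symbol codes: [1, 11, 5, 16, 2]
Primes: [2, 3, 5, 7, 11]
p_1^1 = 2^1 = 2
p_2^11 = 3^11 = 177147
p_3^5 = 5^5 = 3125
p_4^16 = 7^16 = 33232930569601
p_5^2 = 11^2 = 121
Product = 4452129925907413187418750

4452129925907413187418750


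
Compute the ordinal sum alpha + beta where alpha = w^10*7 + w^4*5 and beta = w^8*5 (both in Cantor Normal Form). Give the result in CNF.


Ordinal addition (w^10*7 + w^4*5) + w^8*5:
alpha's leading term has exponent 10 > beta's exponent 8, so it survives.
alpha's tail term has exponent 4 < beta's exponent 8, so it is absorbed by beta.
In ordinal addition, any term followed by a strictly larger-exponent term is absorbed.
Result = w^10*7 + w^8*5

w^10*7 + w^8*5


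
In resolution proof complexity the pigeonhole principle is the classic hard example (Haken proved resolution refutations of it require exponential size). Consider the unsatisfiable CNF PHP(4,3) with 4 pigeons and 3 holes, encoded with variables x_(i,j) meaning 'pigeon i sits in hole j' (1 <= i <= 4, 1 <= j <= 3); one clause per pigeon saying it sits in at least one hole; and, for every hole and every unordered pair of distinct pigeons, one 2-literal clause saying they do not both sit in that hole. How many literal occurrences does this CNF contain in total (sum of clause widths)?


PHP(4,3): 4 pigeons, 3 holes, 4*3 = 12 variables.
- pigeon clauses: one per pigeon -> 4 clauses of width 3 -> 12 literals
- hole clauses: 3 holes * C(4,2) = 3 * 6 -> 18 clauses of width 2 -> 36 literals
Total literal occurrences = 12 + 36 = 48

48


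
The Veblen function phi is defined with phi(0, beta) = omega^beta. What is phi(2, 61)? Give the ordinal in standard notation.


phi(2, 61):
phi(2, beta) = zeta_beta (the beta-th zeta number, fixed point of epsilon).
phi(2, 61) = zeta_61

zeta_61


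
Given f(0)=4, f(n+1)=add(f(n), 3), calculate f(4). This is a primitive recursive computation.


f(0) = 4
f(1) = add(f(0), 3) = add(4, 3) = 7
f(2) = add(f(1), 3) = add(7, 3) = 10
f(3) = add(f(2), 3) = add(10, 3) = 13
f(4) = add(f(3), 3) = add(13, 3) = 16


16


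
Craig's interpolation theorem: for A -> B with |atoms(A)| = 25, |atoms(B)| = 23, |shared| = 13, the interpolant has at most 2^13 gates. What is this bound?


Shared atoms = 13
Craig interpolant size bound = 2^13
= 8192

8192


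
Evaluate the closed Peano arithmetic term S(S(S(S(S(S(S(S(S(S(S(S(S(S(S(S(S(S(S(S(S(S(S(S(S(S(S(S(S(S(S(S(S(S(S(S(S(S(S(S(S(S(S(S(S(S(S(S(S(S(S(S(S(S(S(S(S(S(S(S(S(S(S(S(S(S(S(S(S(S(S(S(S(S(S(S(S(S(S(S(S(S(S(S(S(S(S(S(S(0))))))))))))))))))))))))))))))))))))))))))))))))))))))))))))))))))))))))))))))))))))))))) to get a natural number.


Counting successors applied to 0:
89 applications of S to 0 = 89

89


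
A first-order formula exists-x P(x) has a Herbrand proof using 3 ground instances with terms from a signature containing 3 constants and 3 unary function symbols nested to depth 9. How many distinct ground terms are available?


Herbrand terms by depth:
Depth 0: 3 constants
Depth 1: 9 new terms (running total: 12)
Depth 2: 27 new terms (running total: 39)
Depth 3: 81 new terms (running total: 120)
Depth 4: 243 new terms (running total: 363)
Depth 5: 729 new terms (running total: 1092)
Depth 6: 2187 new terms (running total: 3279)
Depth 7: 6561 new terms (running total: 9840)
Depth 8: 19683 new terms (running total: 29523)
Depth 9: 59049 new terms (running total: 88572)
Total distinct ground terms = 88572

88572


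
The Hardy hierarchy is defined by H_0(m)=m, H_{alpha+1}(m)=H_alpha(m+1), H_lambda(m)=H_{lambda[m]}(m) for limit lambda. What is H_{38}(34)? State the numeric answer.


H_38(34):
For finite ordinals k, H_k(n) = n + k (each successor step adds 1).
H_38(34) = 34 + 38 = 72

72


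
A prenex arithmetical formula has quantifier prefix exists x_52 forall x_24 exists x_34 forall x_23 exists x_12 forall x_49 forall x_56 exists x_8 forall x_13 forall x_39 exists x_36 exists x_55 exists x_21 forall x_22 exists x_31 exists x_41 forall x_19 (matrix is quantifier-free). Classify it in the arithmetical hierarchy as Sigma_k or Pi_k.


Leading quantifier is exists, so the class is Sigma.
Number of quantifier blocks = alternations + 1 = 11 + 1 = 12.
Classification: Sigma_12

Sigma_12


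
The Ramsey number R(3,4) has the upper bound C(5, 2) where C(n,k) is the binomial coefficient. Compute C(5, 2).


R(3,4) <= C(3+4-2, 3-1) = C(5, 2)
C(5, 2) = 5! / (2! * 3!)
= 10

10


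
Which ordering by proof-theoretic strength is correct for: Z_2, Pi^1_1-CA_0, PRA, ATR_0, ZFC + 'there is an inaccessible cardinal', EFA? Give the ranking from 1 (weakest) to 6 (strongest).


Ordering by consistency strength:
1. EFA
2. PRA
3. ATR_0
4. Pi^1_1-CA_0
5. Z_2
6. ZFC + 'there is an inaccessible cardinal'


Z_2=5, Pi^1_1-CA_0=4, PRA=2, ATR_0=3, ZFC + 'there is an inaccessible cardinal'=6, EFA=1


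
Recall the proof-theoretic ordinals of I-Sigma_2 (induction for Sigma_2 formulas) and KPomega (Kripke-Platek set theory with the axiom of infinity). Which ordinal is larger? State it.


Proof-theoretic ordinal of I-Sigma_2 (induction for Sigma_2 formulas): omega^(omega^omega)
Proof-theoretic ordinal of KPomega (Kripke-Platek set theory with the axiom of infinity): psi_0(epsilon_{Omega+1})
Comparing: omega^(omega^omega) < psi_0(epsilon_{Omega+1}).
The larger ordinal is psi_0(epsilon_{Omega+1}) (from KPomega (Kripke-Platek set theory with the axiom of infinity)).

psi_0(epsilon_{Omega+1})


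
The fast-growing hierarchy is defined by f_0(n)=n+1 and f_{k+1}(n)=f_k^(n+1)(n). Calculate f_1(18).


f_1(18) = f_0^19(18)
f_0 adds 1 each time, applied 19 times.
f_1(18) = 18 + 19 = 37

37


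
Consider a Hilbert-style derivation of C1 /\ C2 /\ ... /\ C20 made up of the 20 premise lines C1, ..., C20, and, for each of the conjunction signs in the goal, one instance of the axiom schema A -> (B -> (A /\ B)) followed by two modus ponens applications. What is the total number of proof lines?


Conjoining 20 premises:
- 20 premise lines
- the goal has 19 conjunction signs; each costs 1 axiom instance + 2 MP = 3 lines: 3 * 19 = 57
Total = 20 + 57 = 77 lines.

77


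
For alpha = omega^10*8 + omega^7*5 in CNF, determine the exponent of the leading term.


CNF: omega^10*8 + omega^7*5
The leading term is omega^10*8, which has exponent 10.

10


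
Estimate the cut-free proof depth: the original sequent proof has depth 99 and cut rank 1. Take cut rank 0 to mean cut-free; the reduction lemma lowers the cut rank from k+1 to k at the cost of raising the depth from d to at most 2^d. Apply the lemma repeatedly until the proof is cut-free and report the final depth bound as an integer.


Each rank reduction sends depth d to at most 2^d; cut rank r needs r reductions.
2_0(99) = 99
2_1(99) = 2^99 = 633825300114114700748351602688
Cut-free depth bound = 633825300114114700748351602688

633825300114114700748351602688


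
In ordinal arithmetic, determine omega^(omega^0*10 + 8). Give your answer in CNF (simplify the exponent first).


omega^(omega^0*10 + 8):
omega^0 = 1, so the exponent is 10 + 8 = 18 (finite ordinal addition).
Result = omega^18, already a single CNF term.

omega^18


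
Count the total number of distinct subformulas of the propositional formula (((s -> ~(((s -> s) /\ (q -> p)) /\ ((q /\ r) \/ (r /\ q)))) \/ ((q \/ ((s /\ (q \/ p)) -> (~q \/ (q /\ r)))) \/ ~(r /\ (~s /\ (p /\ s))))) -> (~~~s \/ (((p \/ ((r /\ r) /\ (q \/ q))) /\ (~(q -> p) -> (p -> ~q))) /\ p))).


Formula: (((s -> ~(((s -> s) /\ (q -> p)) /\ ((q /\ r) \/ (r /\ q)))) \/ ((q \/ ((s /\ (q \/ p)) -> (~q \/ (q /\ r)))) \/ ~(r /\ (~s /\ (p /\ s))))) -> (~~~s \/ (((p \/ ((r /\ r) /\ (q \/ q))) /\ (~(q -> p) -> (p -> ~q))) /\ p)))
Subformulas found:
  1. r
  2. p
  3. q
  4. s
  5. ~s
  6. ~q
  7. ~~s
  8. ~~~s
  9. (q \/ p)
  10. (q -> p)
  11. (p /\ s)
  12. (q /\ r)
  13. (r /\ r)
  14. (r /\ q)
  15. (q \/ q)
  16. (s -> s)
  17. (p -> ~q)
  18. ~(q -> p)
  19. (s /\ (q \/ p))
  20. (~s /\ (p /\ s))
  21. (~q \/ (q /\ r))
  22. ((s -> s) /\ (q -> p))
  23. ((q /\ r) \/ (r /\ q))
  24. ((r /\ r) /\ (q \/ q))
  25. (r /\ (~s /\ (p /\ s)))
  26. ~(r /\ (~s /\ (p /\ s)))
  27. (~(q -> p) -> (p -> ~q))
  28. (p \/ ((r /\ r) /\ (q \/ q)))
  29. ((s /\ (q \/ p)) -> (~q \/ (q /\ r)))
  30. (q \/ ((s /\ (q \/ p)) -> (~q \/ (q /\ r))))
  31. (((s -> s) /\ (q -> p)) /\ ((q /\ r) \/ (r /\ q)))
  32. ~(((s -> s) /\ (q -> p)) /\ ((q /\ r) \/ (r /\ q)))
  33. (s -> ~(((s -> s) /\ (q -> p)) /\ ((q /\ r) \/ (r /\ q))))
  34. ((p \/ ((r /\ r) /\ (q \/ q))) /\ (~(q -> p) -> (p -> ~q)))
  35. (((p \/ ((r /\ r) /\ (q \/ q))) /\ (~(q -> p) -> (p -> ~q))) /\ p)
  36. ((q \/ ((s /\ (q \/ p)) -> (~q \/ (q /\ r)))) \/ ~(r /\ (~s /\ (p /\ s))))
  37. (~~~s \/ (((p \/ ((r /\ r) /\ (q \/ q))) /\ (~(q -> p) -> (p -> ~q))) /\ p))
  38. ((s -> ~(((s -> s) /\ (q -> p)) /\ ((q /\ r) \/ (r /\ q)))) \/ ((q \/ ((s /\ (q \/ p)) -> (~q \/ (q /\ r)))) \/ ~(r /\ (~s /\ (p /\ s)))))
  39. (((s -> ~(((s -> s) /\ (q -> p)) /\ ((q /\ r) \/ (r /\ q)))) \/ ((q \/ ((s /\ (q \/ p)) -> (~q \/ (q /\ r)))) \/ ~(r /\ (~s /\ (p /\ s))))) -> (~~~s \/ (((p \/ ((r /\ r) /\ (q \/ q))) /\ (~(q -> p) -> (p -> ~q))) /\ p)))
Total distinct subformulas = 39

39


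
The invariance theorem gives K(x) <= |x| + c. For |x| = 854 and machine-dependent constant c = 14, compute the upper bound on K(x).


K(x) <= |x| + c = 854 + 14 = 868

868


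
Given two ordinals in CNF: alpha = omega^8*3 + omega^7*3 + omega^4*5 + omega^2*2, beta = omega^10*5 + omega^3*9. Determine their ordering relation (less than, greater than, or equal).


Compare term by term from highest exponent:
alpha = omega^8*3 + omega^7*3 + omega^4*5 + omega^2*2
beta = omega^10*5 + omega^3*9
Term 1: alpha has omega^8*3, beta has omega^10*5
Term 2: alpha has omega^7*3, beta has omega^3*9
Term 3: alpha has omega^4*5, beta has omega^0*0
Term 4: alpha has omega^2*2, beta has omega^0*0
Result: alpha < beta

alpha < beta


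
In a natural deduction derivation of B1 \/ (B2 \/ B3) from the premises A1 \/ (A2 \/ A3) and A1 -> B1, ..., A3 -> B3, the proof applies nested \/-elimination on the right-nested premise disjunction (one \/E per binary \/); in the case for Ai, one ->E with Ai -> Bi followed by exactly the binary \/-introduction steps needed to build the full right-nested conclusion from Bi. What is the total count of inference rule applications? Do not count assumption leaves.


Constructive dilemma with 3 branches, all disjunctions right-nested:
- \/E: the premise has 2 binary \/, each eliminated once: 2 nodes.
- ->E: one per case (Ai with Ai -> Bi gives Bi): 3 nodes.
- \/I: in case i < n, Bi needs 1 step to form Bi \/ (B(i+1) \/ ...) and then i-1 steps to prepend B(i-1), ..., B1, i.e. i steps; in case i = n, B3 needs 2 prepend steps.
  \/I total = (1 + 2 + ... + 2) + 2 = 3 + 2 = 5 nodes.
Total = 2 + 3 + 5 = 10

10


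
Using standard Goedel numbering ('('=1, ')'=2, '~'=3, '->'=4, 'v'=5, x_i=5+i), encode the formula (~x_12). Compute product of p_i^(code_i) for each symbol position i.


Formula: (~x_12)
Symbol codes: [1, 3, 17, 2]
Primes: [2, 3, 5, 7]
p_1^1 = 2^1 = 2
p_2^3 = 3^3 = 27
p_3^17 = 5^17 = 762939453125
p_4^2 = 7^2 = 49
Product = 2018737792968750

2018737792968750


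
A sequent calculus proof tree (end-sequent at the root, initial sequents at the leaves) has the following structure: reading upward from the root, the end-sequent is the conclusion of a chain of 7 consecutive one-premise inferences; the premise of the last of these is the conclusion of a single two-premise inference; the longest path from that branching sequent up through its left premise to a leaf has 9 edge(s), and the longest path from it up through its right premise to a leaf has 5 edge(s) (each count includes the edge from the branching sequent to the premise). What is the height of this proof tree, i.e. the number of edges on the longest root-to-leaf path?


Longest path through the left premise: 9 edges (measured from the branching sequent)
Longest path through the right premise: 5 edges
Height of the subtree rooted at the branching sequent: max(9, 5) = 9
The branching sequent sits 7 edges above the root (the chain of one-premise inferences), so height = 9 + 7 = 16

16


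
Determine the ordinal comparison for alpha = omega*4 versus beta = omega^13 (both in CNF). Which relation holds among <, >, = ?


Compare term by term from highest exponent:
alpha = omega*4
beta = omega^13
Term 1: alpha has omega^1*4, beta has omega^13*1
Result: alpha < beta

alpha < beta


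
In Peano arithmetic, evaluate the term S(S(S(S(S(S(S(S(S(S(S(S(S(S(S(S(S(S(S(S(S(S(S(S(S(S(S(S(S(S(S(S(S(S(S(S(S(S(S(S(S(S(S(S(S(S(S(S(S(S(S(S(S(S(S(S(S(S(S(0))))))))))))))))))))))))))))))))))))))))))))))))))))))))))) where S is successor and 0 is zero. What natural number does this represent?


Counting successors applied to 0:
59 applications of S to 0 = 59

59


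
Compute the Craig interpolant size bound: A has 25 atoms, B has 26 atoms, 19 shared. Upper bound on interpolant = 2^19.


Shared atoms = 19
Craig interpolant size bound = 2^19
= 524288

524288


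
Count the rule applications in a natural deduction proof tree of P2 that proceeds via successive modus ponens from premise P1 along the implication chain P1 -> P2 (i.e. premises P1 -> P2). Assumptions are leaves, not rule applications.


We have a chain: P1 -> P2.
Each modus ponens application produces the next variable.
The chain has 2 propositions, so 2-1 = 1 modus ponens steps.
Total inference nodes = 1

1


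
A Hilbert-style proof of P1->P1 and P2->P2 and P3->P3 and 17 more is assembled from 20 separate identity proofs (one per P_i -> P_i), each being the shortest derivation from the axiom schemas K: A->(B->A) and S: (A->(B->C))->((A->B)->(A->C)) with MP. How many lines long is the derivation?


The shortest proof of A->A from K and S in the Hilbert calculus has exactly 5 lines:
(1) K instance A->((A->A)->A), (2) S instance, (3) MP on 1,2, (4) K instance A->(A->A), (5) MP on 3,4.
For 20 independent identities: 20 * 5 = 100 lines total.

100


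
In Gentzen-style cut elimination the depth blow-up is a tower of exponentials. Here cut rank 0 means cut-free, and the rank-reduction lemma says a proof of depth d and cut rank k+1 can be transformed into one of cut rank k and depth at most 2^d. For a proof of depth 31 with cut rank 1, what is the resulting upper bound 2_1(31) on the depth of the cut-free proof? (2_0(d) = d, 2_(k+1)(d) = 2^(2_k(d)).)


Each rank reduction sends depth d to at most 2^d; cut rank r needs r reductions.
2_0(31) = 31
2_1(31) = 2^31 = 2147483648
Cut-free depth bound = 2147483648

2147483648


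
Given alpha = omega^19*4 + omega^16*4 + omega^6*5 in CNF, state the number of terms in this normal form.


CNF: omega^19*4 + omega^16*4 + omega^6*5
Count the summands separated by '+':
  term 1: omega^19*4
  term 2: omega^16*4
  term 3: omega^6*5
Total terms = 3

3


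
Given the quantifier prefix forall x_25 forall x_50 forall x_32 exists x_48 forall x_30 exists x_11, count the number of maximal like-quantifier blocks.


Alternations = 3.
Blocks = alternations + 1 = 4

4


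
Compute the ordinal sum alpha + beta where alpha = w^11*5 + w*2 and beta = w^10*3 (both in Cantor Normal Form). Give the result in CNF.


Ordinal addition (w^11*5 + w*2) + w^10*3:
alpha's leading term has exponent 11 > beta's exponent 10, so it survives.
alpha's tail term has exponent 1 < beta's exponent 10, so it is absorbed by beta.
In ordinal addition, any term followed by a strictly larger-exponent term is absorbed.
Result = w^11*5 + w^10*3

w^11*5 + w^10*3


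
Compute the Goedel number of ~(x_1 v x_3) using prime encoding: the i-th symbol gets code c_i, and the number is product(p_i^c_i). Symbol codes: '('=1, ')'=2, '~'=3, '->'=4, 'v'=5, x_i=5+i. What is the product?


Formula: ~(x_1 v x_3)
Symbol codes: [3, 1, 6, 5, 8, 2]
Primes: [2, 3, 5, 7, 11, 13]
p_1^3 = 2^3 = 8
p_2^1 = 3^1 = 3
p_3^6 = 5^6 = 15625
p_4^5 = 7^5 = 16807
p_5^8 = 11^8 = 214358881
p_6^2 = 13^2 = 169
Product = 228322995559283625000

228322995559283625000


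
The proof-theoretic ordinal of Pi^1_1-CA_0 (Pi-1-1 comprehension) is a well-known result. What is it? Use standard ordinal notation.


The proof-theoretic ordinal of Pi^1_1-CA_0 (Pi-1-1 comprehension) is a standard result in ordinal analysis.
This ordinal is the supremum of order types of primitive recursive well-orderings
that the theory can prove to be well-ordered.
For Pi^1_1-CA_0 (Pi-1-1 comprehension), the proof-theoretic ordinal is psi_0(Omega_omega).

psi_0(Omega_omega)


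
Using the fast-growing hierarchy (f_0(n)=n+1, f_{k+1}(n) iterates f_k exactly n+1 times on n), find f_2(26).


f_2(26) = f_1^27(26)
f_1(m) = 2m + 1.
Iterating: f_1^k(n) = 2^k*(n+1) - 1.
f_2(26) = 2^27*(26+1) - 1 = 134217728*27 - 1 = 3623878655

3623878655


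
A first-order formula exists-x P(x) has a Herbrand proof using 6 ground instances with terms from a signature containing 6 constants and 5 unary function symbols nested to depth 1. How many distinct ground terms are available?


Herbrand terms by depth:
Depth 0: 6 constants
Depth 1: 30 new terms (running total: 36)
Total distinct ground terms = 36

36


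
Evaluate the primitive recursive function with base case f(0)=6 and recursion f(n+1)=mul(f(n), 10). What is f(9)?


f(0) = 6
f(1) = mul(f(0), 10) = mul(6, 10) = 60
f(2) = mul(f(1), 10) = mul(60, 10) = 600
f(3) = mul(f(2), 10) = mul(600, 10) = 6000
f(4) = mul(f(3), 10) = mul(6000, 10) = 60000
f(5) = mul(f(4), 10) = mul(60000, 10) = 600000
f(6) = mul(f(5), 10) = mul(600000, 10) = 6000000
f(7) = mul(f(6), 10) = mul(6000000, 10) = 60000000
f(8) = mul(f(7), 10) = mul(60000000, 10) = 600000000
f(9) = mul(f(8), 10) = mul(600000000, 10) = 6000000000


6000000000


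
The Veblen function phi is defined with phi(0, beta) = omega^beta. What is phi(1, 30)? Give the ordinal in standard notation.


phi(1, 30):
phi(1, beta) = epsilon_beta (the beta-th epsilon number).
phi(1, 30) = epsilon_30

epsilon_30


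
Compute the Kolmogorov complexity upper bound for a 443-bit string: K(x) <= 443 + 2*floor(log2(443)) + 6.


floor(log2(443)) = 8
2 * 8 = 16
K(x) <= 443 + 16 + 6 = 465

465


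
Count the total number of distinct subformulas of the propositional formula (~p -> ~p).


Formula: (~p -> ~p)
Subformulas found:
  1. p
  2. ~p
  3. (~p -> ~p)
Total distinct subformulas = 3

3


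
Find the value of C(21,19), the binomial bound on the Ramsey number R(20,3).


R(20,3) <= C(20+3-2, 20-1) = C(21, 19)
C(21, 19) = 21! / (19! * 2!)
= 210

210


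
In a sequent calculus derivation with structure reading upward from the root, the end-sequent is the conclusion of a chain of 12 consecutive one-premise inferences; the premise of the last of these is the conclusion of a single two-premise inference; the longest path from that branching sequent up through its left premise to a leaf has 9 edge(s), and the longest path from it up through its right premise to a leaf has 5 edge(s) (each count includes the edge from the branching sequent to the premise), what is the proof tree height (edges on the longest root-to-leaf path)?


Longest path through the left premise: 9 edges (measured from the branching sequent)
Longest path through the right premise: 5 edges
Height of the subtree rooted at the branching sequent: max(9, 5) = 9
The branching sequent sits 12 edges above the root (the chain of one-premise inferences), so height = 9 + 12 = 21

21


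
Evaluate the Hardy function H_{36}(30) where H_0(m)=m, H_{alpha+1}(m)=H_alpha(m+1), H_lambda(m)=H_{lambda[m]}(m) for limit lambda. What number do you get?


H_36(30):
For finite ordinals k, H_k(n) = n + k (each successor step adds 1).
H_36(30) = 30 + 36 = 66

66


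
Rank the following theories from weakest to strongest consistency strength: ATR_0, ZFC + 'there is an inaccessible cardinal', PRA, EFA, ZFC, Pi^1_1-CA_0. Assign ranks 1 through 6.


Ordering by consistency strength:
1. EFA
2. PRA
3. ATR_0
4. Pi^1_1-CA_0
5. ZFC
6. ZFC + 'there is an inaccessible cardinal'


ATR_0=3, ZFC + 'there is an inaccessible cardinal'=6, PRA=2, EFA=1, ZFC=5, Pi^1_1-CA_0=4


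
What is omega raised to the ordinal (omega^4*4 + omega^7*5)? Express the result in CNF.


omega^(omega^4*4 + omega^7*5):
In ordinal addition a term is absorbed by a following term of strictly larger exponent: 4 < 7, so omega^4*4 + omega^7*5 = omega^7*5.
omega raised to a CNF ordinal is a single CNF term: Result = omega^(omega^7*5)

omega^(omega^7*5)


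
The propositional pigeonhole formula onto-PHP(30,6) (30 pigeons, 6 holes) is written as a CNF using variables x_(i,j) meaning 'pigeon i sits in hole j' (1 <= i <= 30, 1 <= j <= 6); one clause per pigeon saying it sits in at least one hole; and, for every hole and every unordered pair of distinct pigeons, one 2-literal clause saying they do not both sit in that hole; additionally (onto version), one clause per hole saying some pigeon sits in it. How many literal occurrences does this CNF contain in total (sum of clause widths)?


onto-PHP(30,6): 30 pigeons, 6 holes, 30*6 = 180 variables.
- pigeon clauses: one per pigeon -> 30 clauses of width 6 -> 180 literals
- hole clauses: 6 holes * C(30,2) = 6 * 435 -> 2610 clauses of width 2 -> 5220 literals
- onto clauses: one per hole -> 6 clauses of width 30 -> 180 literals
Total literal occurrences = 180 + 5220 + 180 = 5580

5580


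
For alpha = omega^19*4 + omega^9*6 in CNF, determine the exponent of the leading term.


CNF: omega^19*4 + omega^9*6
The leading term is omega^19*4, which has exponent 19.

19


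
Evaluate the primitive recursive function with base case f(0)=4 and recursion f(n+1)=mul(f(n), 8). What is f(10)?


f(0) = 4
f(1) = mul(f(0), 8) = mul(4, 8) = 32
f(2) = mul(f(1), 8) = mul(32, 8) = 256
f(3) = mul(f(2), 8) = mul(256, 8) = 2048
f(4) = mul(f(3), 8) = mul(2048, 8) = 16384
f(5) = mul(f(4), 8) = mul(16384, 8) = 131072
f(6) = mul(f(5), 8) = mul(131072, 8) = 1048576
f(7) = mul(f(6), 8) = mul(1048576, 8) = 8388608
f(8) = mul(f(7), 8) = mul(8388608, 8) = 67108864
f(9) = mul(f(8), 8) = mul(67108864, 8) = 536870912
f(10) = mul(f(9), 8) = mul(536870912, 8) = 4294967296


4294967296


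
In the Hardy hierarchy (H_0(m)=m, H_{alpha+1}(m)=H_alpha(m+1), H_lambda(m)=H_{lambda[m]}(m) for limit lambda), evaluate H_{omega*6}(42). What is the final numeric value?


H_{omega*6}(42):
For the Hardy hierarchy, H_{omega*k}(n) = 2^k * n.
2^6 = 64.
64 * 42 = 2688

2688


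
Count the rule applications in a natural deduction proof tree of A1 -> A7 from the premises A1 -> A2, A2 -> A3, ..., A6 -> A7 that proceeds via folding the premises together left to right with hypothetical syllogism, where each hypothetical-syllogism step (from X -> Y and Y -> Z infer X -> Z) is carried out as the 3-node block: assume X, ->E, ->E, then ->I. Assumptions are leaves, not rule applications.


There are 6 premises in the chain. The first HS step combines premises 1 and 2; each further premise needs one more HS step.
So 6 premises require 6 - 1 = 5 hypothetical-syllogism steps.
Each HS step uses 3 inference nodes (->E, ->E, ->I).
5 * 3 = 15 total inference nodes.

15


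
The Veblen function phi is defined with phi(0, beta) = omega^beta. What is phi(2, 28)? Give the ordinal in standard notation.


phi(2, 28):
phi(2, beta) = zeta_beta (the beta-th zeta number, fixed point of epsilon).
phi(2, 28) = zeta_28

zeta_28


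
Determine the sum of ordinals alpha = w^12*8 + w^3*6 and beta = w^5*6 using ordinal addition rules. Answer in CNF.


Ordinal addition (w^12*8 + w^3*6) + w^5*6:
alpha's leading term has exponent 12 > beta's exponent 5, so it survives.
alpha's tail term has exponent 3 < beta's exponent 5, so it is absorbed by beta.
In ordinal addition, any term followed by a strictly larger-exponent term is absorbed.
Result = w^12*8 + w^5*6

w^12*8 + w^5*6


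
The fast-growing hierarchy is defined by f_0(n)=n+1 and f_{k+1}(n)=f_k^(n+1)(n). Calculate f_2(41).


f_2(41) = f_1^42(41)
f_1(m) = 2m + 1.
Iterating: f_1^k(n) = 2^k*(n+1) - 1.
f_2(41) = 2^42*(41+1) - 1 = 4398046511104*42 - 1 = 184717953466367

184717953466367


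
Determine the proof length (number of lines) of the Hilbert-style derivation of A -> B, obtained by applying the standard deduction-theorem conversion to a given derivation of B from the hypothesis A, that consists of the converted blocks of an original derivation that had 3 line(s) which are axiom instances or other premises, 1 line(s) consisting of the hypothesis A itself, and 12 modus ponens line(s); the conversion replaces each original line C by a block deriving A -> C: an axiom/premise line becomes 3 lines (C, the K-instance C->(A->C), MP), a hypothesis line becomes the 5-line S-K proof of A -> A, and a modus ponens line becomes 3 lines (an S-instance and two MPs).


Deduction-theorem conversion, block by block:
- 3 axiom/premise lines -> 3 lines each = 9
- 1 hypothesis lines -> 5 lines each (identity proof A->A) = 5
- 12 MP lines -> 3 lines each (S-instance, MP, MP) = 36
Total = 9 + 5 + 36 = 50 lines.

50


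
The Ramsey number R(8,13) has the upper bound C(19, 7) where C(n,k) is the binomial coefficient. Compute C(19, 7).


R(8,13) <= C(8+13-2, 8-1) = C(19, 7)
C(19, 7) = 19! / (7! * 12!)
= 50388

50388


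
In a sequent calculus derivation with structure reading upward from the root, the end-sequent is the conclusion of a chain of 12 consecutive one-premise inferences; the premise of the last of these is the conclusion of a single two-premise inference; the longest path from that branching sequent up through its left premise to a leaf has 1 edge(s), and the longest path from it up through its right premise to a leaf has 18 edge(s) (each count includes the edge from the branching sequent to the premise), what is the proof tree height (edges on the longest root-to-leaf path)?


Longest path through the left premise: 1 edges (measured from the branching sequent)
Longest path through the right premise: 18 edges
Height of the subtree rooted at the branching sequent: max(1, 18) = 18
The branching sequent sits 12 edges above the root (the chain of one-premise inferences), so height = 18 + 12 = 30

30


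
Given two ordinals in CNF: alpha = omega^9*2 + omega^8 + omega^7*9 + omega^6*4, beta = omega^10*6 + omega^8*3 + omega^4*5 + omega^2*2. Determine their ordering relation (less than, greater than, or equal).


Compare term by term from highest exponent:
alpha = omega^9*2 + omega^8 + omega^7*9 + omega^6*4
beta = omega^10*6 + omega^8*3 + omega^4*5 + omega^2*2
Term 1: alpha has omega^9*2, beta has omega^10*6
Term 2: alpha has omega^8*1, beta has omega^8*3
Term 3: alpha has omega^7*9, beta has omega^4*5
Term 4: alpha has omega^6*4, beta has omega^2*2
Result: alpha < beta

alpha < beta
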